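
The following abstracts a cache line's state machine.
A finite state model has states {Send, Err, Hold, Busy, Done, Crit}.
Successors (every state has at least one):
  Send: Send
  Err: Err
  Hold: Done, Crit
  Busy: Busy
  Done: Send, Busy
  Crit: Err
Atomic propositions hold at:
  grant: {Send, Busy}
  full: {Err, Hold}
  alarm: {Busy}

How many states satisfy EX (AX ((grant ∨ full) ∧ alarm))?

Sat(grant ∨ full) = {Send, Err, Hold, Busy}
Sat((grant ∨ full) ∧ alarm) = {Busy}
Sat(AX ((grant ∨ full) ∧ alarm)) = {s : every successor in {Busy}} = {Busy}
Sat(EX (AX ((grant ∨ full) ∧ alarm))) = {s : some successor in {Busy}} = {Busy, Done}
|Sat(EX (AX ((grant ∨ full) ∧ alarm)))| = |{Busy, Done}| = 2.

2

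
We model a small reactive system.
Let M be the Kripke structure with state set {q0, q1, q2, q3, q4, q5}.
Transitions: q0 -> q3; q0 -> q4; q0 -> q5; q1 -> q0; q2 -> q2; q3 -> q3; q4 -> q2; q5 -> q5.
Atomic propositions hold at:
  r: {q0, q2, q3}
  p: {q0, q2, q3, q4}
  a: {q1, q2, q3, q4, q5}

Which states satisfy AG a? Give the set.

{q2, q3, q4, q5}

AG a: greatest fixpoint, start Z0 = {q1, q2, q3, q4, q5}, keep only states in Sat with every successor in Z. Z1 = {q2, q3, q4, q5}; fixed.
Sat(AG a) = {q2, q3, q4, q5}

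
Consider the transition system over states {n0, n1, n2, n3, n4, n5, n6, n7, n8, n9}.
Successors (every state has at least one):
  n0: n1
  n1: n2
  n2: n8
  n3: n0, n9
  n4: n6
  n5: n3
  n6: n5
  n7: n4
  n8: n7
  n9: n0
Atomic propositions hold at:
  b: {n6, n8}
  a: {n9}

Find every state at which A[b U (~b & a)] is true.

Sat(~b) = {n0, n1, n2, n3, n4, n5, n7, n9}
Sat(~b & a) = {n9}
A[b U (~b & a)]: least fixpoint, start Z0 = Sat((~b & a)) = {n9}, add states in Sat(b) with every successor in Z. Already a fixed point.
Sat(A[b U (~b & a)]) = {n9}

{n9}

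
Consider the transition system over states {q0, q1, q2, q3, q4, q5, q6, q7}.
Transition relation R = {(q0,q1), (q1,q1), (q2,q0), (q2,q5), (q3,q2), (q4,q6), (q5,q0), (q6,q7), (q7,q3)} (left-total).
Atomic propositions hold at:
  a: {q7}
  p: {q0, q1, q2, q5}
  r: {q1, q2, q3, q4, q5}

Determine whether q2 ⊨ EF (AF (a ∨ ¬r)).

Yes

Sat(¬r) = {q0, q6, q7}
Sat(a ∨ ¬r) = {q0, q6, q7}
AF (a ∨ ¬r): least fixpoint, start Z0 = {q0, q6, q7}, add states with every successor in Z. Z1 = {q0, q4, q5, q6, q7}; Z2 = {q0, q2, q4, q5, q6, q7}; Z3 = {q0, q2, q3, q4, q5, q6, q7}; fixed.
Sat(AF (a ∨ ¬r)) = {q0, q2, q3, q4, q5, q6, q7}
EF (AF (a ∨ ¬r)): least fixpoint, start Z0 = {q0, q2, q3, q4, q5, q6, q7}, add states with some successor in Z. Already a fixed point.
Sat(EF (AF (a ∨ ¬r))) = {q0, q2, q3, q4, q5, q6, q7}
q2 ∈ Sat(EF (AF (a ∨ ¬r))) = {q0, q2, q3, q4, q5, q6, q7}, so the formula holds at q2.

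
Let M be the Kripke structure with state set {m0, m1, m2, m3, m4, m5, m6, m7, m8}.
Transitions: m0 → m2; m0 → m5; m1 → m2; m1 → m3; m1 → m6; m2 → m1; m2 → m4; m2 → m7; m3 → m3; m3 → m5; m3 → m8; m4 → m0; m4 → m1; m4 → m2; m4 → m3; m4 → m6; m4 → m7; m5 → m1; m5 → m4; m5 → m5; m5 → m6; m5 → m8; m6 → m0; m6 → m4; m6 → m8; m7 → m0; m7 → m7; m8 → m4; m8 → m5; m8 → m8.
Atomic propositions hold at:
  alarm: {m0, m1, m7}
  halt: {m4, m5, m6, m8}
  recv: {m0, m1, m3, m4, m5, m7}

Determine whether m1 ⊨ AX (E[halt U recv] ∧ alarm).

No

E[halt U recv]: least fixpoint, start Z0 = Sat(recv) = {m0, m1, m3, m4, m5, m7}, add states in Sat(halt) with some successor in Z. Z1 = {m0, m1, m3, m4, m5, m6, m7, m8}; fixed.
Sat(E[halt U recv]) = {m0, m1, m3, m4, m5, m6, m7, m8}
Sat(E[halt U recv] ∧ alarm) = {m0, m1, m7}
Sat(AX (E[halt U recv] ∧ alarm)) = {s : every successor in {m0, m1, m7}} = {m7}
m1 ∉ Sat(AX (E[halt U recv] ∧ alarm)) = {m7}, so the formula does not hold at m1.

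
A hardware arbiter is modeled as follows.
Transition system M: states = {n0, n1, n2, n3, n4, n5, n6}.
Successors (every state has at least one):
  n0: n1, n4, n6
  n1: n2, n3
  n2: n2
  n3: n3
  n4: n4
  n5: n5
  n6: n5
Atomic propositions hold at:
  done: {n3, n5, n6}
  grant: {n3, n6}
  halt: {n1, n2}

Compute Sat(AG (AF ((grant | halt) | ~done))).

Sat(grant | halt) = {n1, n2, n3, n6}
Sat(~done) = {n0, n1, n2, n4}
Sat((grant | halt) | ~done) = {n0, n1, n2, n3, n4, n6}
AF ((grant | halt) | ~done): least fixpoint, start Z0 = {n0, n1, n2, n3, n4, n6}, add states with every successor in Z. Already a fixed point.
Sat(AF ((grant | halt) | ~done)) = {n0, n1, n2, n3, n4, n6}
AG (AF ((grant | halt) | ~done)): greatest fixpoint, start Z0 = {n0, n1, n2, n3, n4, n6}, keep only states in Sat with every successor in Z. Z1 = {n0, n1, n2, n3, n4}; Z2 = {n1, n2, n3, n4}; fixed.
Sat(AG (AF ((grant | halt) | ~done))) = {n1, n2, n3, n4}

{n1, n2, n3, n4}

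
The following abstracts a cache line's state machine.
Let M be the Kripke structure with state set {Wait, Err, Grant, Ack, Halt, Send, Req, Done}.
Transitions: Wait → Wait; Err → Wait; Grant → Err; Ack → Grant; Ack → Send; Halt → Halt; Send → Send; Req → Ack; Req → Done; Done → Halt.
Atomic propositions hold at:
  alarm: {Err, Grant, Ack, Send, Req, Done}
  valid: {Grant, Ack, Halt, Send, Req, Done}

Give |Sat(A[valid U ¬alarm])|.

Sat(¬alarm) = {Wait, Halt}
A[valid U ¬alarm]: least fixpoint, start Z0 = Sat(¬alarm) = {Wait, Halt}, add states in Sat(valid) with every successor in Z. Z1 = {Wait, Halt, Done}; fixed.
Sat(A[valid U ¬alarm]) = {Wait, Halt, Done}
|Sat(A[valid U ¬alarm])| = |{Wait, Halt, Done}| = 3.

3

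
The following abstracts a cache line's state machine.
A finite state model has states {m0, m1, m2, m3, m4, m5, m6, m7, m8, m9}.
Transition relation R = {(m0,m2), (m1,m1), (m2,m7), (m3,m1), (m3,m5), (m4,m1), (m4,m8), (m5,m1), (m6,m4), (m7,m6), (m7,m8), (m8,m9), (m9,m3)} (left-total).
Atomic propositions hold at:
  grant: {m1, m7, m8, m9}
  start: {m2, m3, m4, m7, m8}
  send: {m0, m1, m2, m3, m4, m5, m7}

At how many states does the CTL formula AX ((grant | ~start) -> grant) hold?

8

Sat(~start) = {m0, m1, m5, m6, m9}
Sat(grant | ~start) = {m0, m1, m5, m6, m7, m8, m9}
Sat((grant | ~start) -> grant) = {m1, m2, m3, m4, m7, m8, m9}
Sat(AX ((grant | ~start) -> grant)) = {s : every successor in {m1, m2, m3, m4, m7, m8, m9}} = {m0, m1, m2, m4, m5, m6, m8, m9}
|Sat(AX ((grant | ~start) -> grant))| = |{m0, m1, m2, m4, m5, m6, m8, m9}| = 8.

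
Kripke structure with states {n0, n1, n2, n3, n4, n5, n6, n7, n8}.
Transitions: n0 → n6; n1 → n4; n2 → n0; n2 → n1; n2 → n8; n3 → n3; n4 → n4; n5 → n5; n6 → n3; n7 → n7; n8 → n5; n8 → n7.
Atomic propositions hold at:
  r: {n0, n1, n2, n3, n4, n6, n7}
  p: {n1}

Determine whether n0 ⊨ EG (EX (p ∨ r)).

Sat(p ∨ r) = {n0, n1, n2, n3, n4, n6, n7}
Sat(EX (p ∨ r)) = {s : some successor in {n0, n1, n2, n3, n4, n6, n7}} = {n0, n1, n2, n3, n4, n6, n7, n8}
EG (EX (p ∨ r)): greatest fixpoint, start Z0 = {n0, n1, n2, n3, n4, n6, n7, n8}, keep only states in Sat with some successor in Z. Already a fixed point.
Sat(EG (EX (p ∨ r))) = {n0, n1, n2, n3, n4, n6, n7, n8}
n0 ∈ Sat(EG (EX (p ∨ r))) = {n0, n1, n2, n3, n4, n6, n7, n8}, so the formula holds at n0.

Yes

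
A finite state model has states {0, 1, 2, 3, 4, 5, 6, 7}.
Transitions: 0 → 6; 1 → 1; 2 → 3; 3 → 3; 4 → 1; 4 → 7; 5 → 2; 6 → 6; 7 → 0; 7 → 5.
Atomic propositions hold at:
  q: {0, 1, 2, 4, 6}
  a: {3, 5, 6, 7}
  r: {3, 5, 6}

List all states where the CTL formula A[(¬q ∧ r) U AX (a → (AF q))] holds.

Sat(¬q) = {3, 5, 7}
Sat(¬q ∧ r) = {3, 5}
AF q: least fixpoint, start Z0 = {0, 1, 2, 4, 6}, add states with every successor in Z. Z1 = {0, 1, 2, 4, 5, 6}; Z2 = {0, 1, 2, 4, 5, 6, 7}; fixed.
Sat(AF q) = {0, 1, 2, 4, 5, 6, 7}
Sat(a → (AF q)) = {0, 1, 2, 4, 5, 6, 7}
Sat(AX (a → (AF q))) = {s : every successor in {0, 1, 2, 4, 5, 6, 7}} = {0, 1, 4, 5, 6, 7}
A[(¬q ∧ r) U AX (a → (AF q))]: least fixpoint, start Z0 = Sat(AX (a → (AF q))) = {0, 1, 4, 5, 6, 7}, add states in Sat(¬q ∧ r) with every successor in Z. Already a fixed point.
Sat(A[(¬q ∧ r) U AX (a → (AF q))]) = {0, 1, 4, 5, 6, 7}

{0, 1, 4, 5, 6, 7}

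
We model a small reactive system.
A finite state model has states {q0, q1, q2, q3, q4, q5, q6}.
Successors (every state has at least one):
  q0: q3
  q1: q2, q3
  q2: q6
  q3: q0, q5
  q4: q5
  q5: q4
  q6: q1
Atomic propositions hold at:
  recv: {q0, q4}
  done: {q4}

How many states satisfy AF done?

AF done: least fixpoint, start Z0 = {q4}, add states with every successor in Z. Z1 = {q4, q5}; fixed.
Sat(AF done) = {q4, q5}
|Sat(AF done)| = |{q4, q5}| = 2.

2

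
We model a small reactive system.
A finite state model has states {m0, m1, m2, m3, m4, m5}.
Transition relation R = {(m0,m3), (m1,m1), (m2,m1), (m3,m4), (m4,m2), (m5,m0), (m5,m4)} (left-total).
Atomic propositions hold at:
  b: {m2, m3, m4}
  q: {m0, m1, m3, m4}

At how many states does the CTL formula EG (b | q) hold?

Sat(b | q) = {m0, m1, m2, m3, m4}
EG (b | q): greatest fixpoint, start Z0 = {m0, m1, m2, m3, m4}, keep only states in Sat with some successor in Z. Already a fixed point.
Sat(EG (b | q)) = {m0, m1, m2, m3, m4}
|Sat(EG (b | q))| = |{m0, m1, m2, m3, m4}| = 5.

5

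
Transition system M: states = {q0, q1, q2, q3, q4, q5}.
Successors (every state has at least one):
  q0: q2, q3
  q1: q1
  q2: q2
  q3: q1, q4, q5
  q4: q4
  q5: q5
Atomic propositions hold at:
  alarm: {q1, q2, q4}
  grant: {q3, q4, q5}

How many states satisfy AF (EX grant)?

Sat(EX grant) = {s : some successor in {q3, q4, q5}} = {q0, q3, q4, q5}
AF (EX grant): least fixpoint, start Z0 = {q0, q3, q4, q5}, add states with every successor in Z. Already a fixed point.
Sat(AF (EX grant)) = {q0, q3, q4, q5}
|Sat(AF (EX grant))| = |{q0, q3, q4, q5}| = 4.

4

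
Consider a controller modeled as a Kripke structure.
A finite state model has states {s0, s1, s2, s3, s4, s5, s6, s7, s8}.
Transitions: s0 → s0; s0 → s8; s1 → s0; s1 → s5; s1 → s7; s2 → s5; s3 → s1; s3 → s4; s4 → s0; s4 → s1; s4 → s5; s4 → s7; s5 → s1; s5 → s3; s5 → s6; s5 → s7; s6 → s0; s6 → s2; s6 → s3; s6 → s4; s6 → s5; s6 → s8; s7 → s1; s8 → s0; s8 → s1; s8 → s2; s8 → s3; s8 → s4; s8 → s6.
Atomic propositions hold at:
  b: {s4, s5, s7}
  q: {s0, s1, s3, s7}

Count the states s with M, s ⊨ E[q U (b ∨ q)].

6

Sat(b ∨ q) = {s0, s1, s3, s4, s5, s7}
E[q U (b ∨ q)]: least fixpoint, start Z0 = Sat((b ∨ q)) = {s0, s1, s3, s4, s5, s7}, add states in Sat(q) with some successor in Z. Already a fixed point.
Sat(E[q U (b ∨ q)]) = {s0, s1, s3, s4, s5, s7}
|Sat(E[q U (b ∨ q)])| = |{s0, s1, s3, s4, s5, s7}| = 6.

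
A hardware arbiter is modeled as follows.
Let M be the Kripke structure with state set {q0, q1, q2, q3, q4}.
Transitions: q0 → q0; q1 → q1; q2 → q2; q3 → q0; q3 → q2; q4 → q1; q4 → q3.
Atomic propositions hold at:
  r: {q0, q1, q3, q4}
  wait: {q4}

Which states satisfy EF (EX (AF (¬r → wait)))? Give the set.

Sat(¬r) = {q2}
Sat(¬r → wait) = {q0, q1, q3, q4}
AF (¬r → wait): least fixpoint, start Z0 = {q0, q1, q3, q4}, add states with every successor in Z. Already a fixed point.
Sat(AF (¬r → wait)) = {q0, q1, q3, q4}
Sat(EX (AF (¬r → wait))) = {s : some successor in {q0, q1, q3, q4}} = {q0, q1, q3, q4}
EF (EX (AF (¬r → wait))): least fixpoint, start Z0 = {q0, q1, q3, q4}, add states with some successor in Z. Already a fixed point.
Sat(EF (EX (AF (¬r → wait)))) = {q0, q1, q3, q4}

{q0, q1, q3, q4}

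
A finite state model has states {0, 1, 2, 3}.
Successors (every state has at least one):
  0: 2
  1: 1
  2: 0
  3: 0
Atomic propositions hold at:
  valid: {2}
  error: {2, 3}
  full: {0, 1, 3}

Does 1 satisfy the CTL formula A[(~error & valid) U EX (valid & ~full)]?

No

Sat(~error) = {0, 1}
Sat(~error & valid) = ∅
Sat(~full) = {2}
Sat(valid & ~full) = {2}
Sat(EX (valid & ~full)) = {s : some successor in {2}} = {0}
A[(~error & valid) U EX (valid & ~full)]: least fixpoint, start Z0 = Sat(EX (valid & ~full)) = {0}, add states in Sat(~error & valid) with every successor in Z. Already a fixed point.
Sat(A[(~error & valid) U EX (valid & ~full)]) = {0}
1 ∉ Sat(A[(~error & valid) U EX (valid & ~full)]) = {0}, so the formula does not hold at 1.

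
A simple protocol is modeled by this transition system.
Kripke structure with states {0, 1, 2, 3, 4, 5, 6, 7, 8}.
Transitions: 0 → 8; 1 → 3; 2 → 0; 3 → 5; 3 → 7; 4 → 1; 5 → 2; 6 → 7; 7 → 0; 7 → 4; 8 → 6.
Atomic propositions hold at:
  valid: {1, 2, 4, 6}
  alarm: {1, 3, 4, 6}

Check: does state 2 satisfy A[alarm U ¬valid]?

No

Sat(¬valid) = {0, 3, 5, 7, 8}
A[alarm U ¬valid]: least fixpoint, start Z0 = Sat(¬valid) = {0, 3, 5, 7, 8}, add states in Sat(alarm) with every successor in Z. Z1 = {0, 1, 3, 5, 6, 7, 8}; Z2 = {0, 1, 3, 4, 5, 6, 7, 8}; fixed.
Sat(A[alarm U ¬valid]) = {0, 1, 3, 4, 5, 6, 7, 8}
2 ∉ Sat(A[alarm U ¬valid]) = {0, 1, 3, 4, 5, 6, 7, 8}, so the formula does not hold at 2.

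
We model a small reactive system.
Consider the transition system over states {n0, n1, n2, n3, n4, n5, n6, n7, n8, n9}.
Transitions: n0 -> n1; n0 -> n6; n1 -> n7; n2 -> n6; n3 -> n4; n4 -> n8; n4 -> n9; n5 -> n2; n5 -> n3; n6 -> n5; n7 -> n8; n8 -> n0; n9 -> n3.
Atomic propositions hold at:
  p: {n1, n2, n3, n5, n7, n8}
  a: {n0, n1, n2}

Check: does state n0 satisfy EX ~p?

Yes

Sat(~p) = {n0, n4, n6, n9}
Sat(EX ~p) = {s : some successor in {n0, n4, n6, n9}} = {n0, n2, n3, n4, n8}
n0 ∈ Sat(EX ~p) = {n0, n2, n3, n4, n8}, so the formula holds at n0.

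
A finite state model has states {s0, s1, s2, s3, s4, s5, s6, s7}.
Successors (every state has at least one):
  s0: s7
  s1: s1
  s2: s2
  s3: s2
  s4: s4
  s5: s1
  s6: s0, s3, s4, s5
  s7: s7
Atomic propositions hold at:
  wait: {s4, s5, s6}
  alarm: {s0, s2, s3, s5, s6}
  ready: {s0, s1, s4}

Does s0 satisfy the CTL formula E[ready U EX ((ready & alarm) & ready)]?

No

Sat(ready & alarm) = {s0}
Sat((ready & alarm) & ready) = {s0}
Sat(EX ((ready & alarm) & ready)) = {s : some successor in {s0}} = {s6}
E[ready U EX ((ready & alarm) & ready)]: least fixpoint, start Z0 = Sat(EX ((ready & alarm) & ready)) = {s6}, add states in Sat(ready) with some successor in Z. Already a fixed point.
Sat(E[ready U EX ((ready & alarm) & ready)]) = {s6}
s0 ∉ Sat(E[ready U EX ((ready & alarm) & ready)]) = {s6}, so the formula does not hold at s0.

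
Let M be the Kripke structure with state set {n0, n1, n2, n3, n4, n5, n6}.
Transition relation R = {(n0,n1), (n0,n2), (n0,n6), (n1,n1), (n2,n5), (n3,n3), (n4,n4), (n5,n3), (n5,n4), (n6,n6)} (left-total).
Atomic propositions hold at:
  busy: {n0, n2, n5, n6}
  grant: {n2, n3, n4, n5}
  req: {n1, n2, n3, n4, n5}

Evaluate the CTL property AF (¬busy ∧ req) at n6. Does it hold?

Sat(¬busy) = {n1, n3, n4}
Sat(¬busy ∧ req) = {n1, n3, n4}
AF (¬busy ∧ req): least fixpoint, start Z0 = {n1, n3, n4}, add states with every successor in Z. Z1 = {n1, n3, n4, n5}; Z2 = {n1, n2, n3, n4, n5}; fixed.
Sat(AF (¬busy ∧ req)) = {n1, n2, n3, n4, n5}
n6 ∉ Sat(AF (¬busy ∧ req)) = {n1, n2, n3, n4, n5}, so the formula does not hold at n6.

No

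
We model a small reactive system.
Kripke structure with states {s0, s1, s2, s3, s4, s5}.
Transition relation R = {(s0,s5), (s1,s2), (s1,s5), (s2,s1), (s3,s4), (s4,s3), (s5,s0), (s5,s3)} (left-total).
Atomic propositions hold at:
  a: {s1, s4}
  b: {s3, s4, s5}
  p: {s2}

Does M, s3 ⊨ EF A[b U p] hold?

A[b U p]: least fixpoint, start Z0 = Sat(p) = {s2}, add states in Sat(b) with every successor in Z. Already a fixed point.
Sat(A[b U p]) = {s2}
EF A[b U p]: least fixpoint, start Z0 = {s2}, add states with some successor in Z. Z1 = {s1, s2}; fixed.
Sat(EF A[b U p]) = {s1, s2}
s3 ∉ Sat(EF A[b U p]) = {s1, s2}, so the formula does not hold at s3.

No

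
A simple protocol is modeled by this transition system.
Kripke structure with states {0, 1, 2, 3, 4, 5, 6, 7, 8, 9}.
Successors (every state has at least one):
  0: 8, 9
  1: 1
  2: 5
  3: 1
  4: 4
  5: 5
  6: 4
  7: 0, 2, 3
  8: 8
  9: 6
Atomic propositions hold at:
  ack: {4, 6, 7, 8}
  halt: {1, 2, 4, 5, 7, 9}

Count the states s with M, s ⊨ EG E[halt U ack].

4

E[halt U ack]: least fixpoint, start Z0 = Sat(ack) = {4, 6, 7, 8}, add states in Sat(halt) with some successor in Z. Z1 = {4, 6, 7, 8, 9}; fixed.
Sat(E[halt U ack]) = {4, 6, 7, 8, 9}
EG E[halt U ack]: greatest fixpoint, start Z0 = {4, 6, 7, 8, 9}, keep only states in Sat with some successor in Z. Z1 = {4, 6, 8, 9}; fixed.
Sat(EG E[halt U ack]) = {4, 6, 8, 9}
|Sat(EG E[halt U ack])| = |{4, 6, 8, 9}| = 4.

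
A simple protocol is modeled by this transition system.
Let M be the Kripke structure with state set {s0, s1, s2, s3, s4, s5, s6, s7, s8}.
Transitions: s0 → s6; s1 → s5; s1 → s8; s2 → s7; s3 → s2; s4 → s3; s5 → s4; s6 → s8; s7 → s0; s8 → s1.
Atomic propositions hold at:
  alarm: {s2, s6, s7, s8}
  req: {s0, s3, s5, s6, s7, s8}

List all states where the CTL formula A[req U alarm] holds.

A[req U alarm]: least fixpoint, start Z0 = Sat(alarm) = {s2, s6, s7, s8}, add states in Sat(req) with every successor in Z. Z1 = {s0, s2, s3, s6, s7, s8}; fixed.
Sat(A[req U alarm]) = {s0, s2, s3, s6, s7, s8}

{s0, s2, s3, s6, s7, s8}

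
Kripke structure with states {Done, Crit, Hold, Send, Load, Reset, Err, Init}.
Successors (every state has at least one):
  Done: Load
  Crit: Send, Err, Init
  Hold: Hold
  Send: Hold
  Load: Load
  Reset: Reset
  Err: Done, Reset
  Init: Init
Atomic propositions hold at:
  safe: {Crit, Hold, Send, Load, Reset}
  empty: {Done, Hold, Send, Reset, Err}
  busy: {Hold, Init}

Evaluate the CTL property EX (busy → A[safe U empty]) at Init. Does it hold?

A[safe U empty]: least fixpoint, start Z0 = Sat(empty) = {Done, Hold, Send, Reset, Err}, add states in Sat(safe) with every successor in Z. Already a fixed point.
Sat(A[safe U empty]) = {Done, Hold, Send, Reset, Err}
Sat(busy → A[safe U empty]) = {Done, Crit, Hold, Send, Load, Reset, Err}
Sat(EX (busy → A[safe U empty])) = {s : some successor in {Done, Crit, Hold, Send, Load, Reset, Err}} = {Done, Crit, Hold, Send, Load, Reset, Err}
Init ∉ Sat(EX (busy → A[safe U empty])) = {Done, Crit, Hold, Send, Load, Reset, Err}, so the formula does not hold at Init.

No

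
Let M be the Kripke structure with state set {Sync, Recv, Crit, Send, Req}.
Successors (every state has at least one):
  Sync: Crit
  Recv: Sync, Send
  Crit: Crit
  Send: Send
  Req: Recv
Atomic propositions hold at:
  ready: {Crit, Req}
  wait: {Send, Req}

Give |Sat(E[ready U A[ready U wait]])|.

2

A[ready U wait]: least fixpoint, start Z0 = Sat(wait) = {Send, Req}, add states in Sat(ready) with every successor in Z. Already a fixed point.
Sat(A[ready U wait]) = {Send, Req}
E[ready U A[ready U wait]]: least fixpoint, start Z0 = Sat(A[ready U wait]) = {Send, Req}, add states in Sat(ready) with some successor in Z. Already a fixed point.
Sat(E[ready U A[ready U wait]]) = {Send, Req}
|Sat(E[ready U A[ready U wait]])| = |{Send, Req}| = 2.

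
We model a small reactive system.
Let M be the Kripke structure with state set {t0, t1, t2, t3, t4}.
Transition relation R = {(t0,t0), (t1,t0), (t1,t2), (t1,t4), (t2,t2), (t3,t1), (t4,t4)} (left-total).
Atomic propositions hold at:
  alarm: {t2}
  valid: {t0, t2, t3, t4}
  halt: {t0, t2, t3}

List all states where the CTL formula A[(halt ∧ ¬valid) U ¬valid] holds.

Sat(¬valid) = {t1}
Sat(halt ∧ ¬valid) = ∅
A[(halt ∧ ¬valid) U ¬valid]: least fixpoint, start Z0 = Sat(¬valid) = {t1}, add states in Sat(halt ∧ ¬valid) with every successor in Z. Already a fixed point.
Sat(A[(halt ∧ ¬valid) U ¬valid]) = {t1}

{t1}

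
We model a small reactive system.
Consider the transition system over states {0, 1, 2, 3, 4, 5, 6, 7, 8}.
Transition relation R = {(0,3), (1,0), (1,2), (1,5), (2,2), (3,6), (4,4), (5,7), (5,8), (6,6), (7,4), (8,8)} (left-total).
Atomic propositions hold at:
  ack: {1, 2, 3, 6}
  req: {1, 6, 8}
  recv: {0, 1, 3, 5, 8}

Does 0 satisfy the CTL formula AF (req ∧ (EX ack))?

Sat(EX ack) = {s : some successor in {1, 2, 3, 6}} = {0, 1, 2, 3, 6}
Sat(req ∧ (EX ack)) = {1, 6}
AF (req ∧ (EX ack)): least fixpoint, start Z0 = {1, 6}, add states with every successor in Z. Z1 = {1, 3, 6}; Z2 = {0, 1, 3, 6}; fixed.
Sat(AF (req ∧ (EX ack))) = {0, 1, 3, 6}
0 ∈ Sat(AF (req ∧ (EX ack))) = {0, 1, 3, 6}, so the formula holds at 0.

Yes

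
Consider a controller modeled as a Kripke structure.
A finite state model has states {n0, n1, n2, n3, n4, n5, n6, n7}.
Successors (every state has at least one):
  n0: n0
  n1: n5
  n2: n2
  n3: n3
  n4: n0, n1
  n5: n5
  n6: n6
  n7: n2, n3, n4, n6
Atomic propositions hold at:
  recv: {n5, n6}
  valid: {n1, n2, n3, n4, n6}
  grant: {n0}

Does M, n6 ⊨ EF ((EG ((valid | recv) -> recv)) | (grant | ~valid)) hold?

Yes

Sat(valid | recv) = {n1, n2, n3, n4, n5, n6}
Sat((valid | recv) -> recv) = {n0, n5, n6, n7}
EG ((valid | recv) -> recv): greatest fixpoint, start Z0 = {n0, n5, n6, n7}, keep only states in Sat with some successor in Z. Already a fixed point.
Sat(EG ((valid | recv) -> recv)) = {n0, n5, n6, n7}
Sat(~valid) = {n0, n5, n7}
Sat(grant | ~valid) = {n0, n5, n7}
Sat((EG ((valid | recv) -> recv)) | (grant | ~valid)) = {n0, n5, n6, n7}
EF ((EG ((valid | recv) -> recv)) | (grant | ~valid)): least fixpoint, start Z0 = {n0, n5, n6, n7}, add states with some successor in Z. Z1 = {n0, n1, n4, n5, n6, n7}; fixed.
Sat(EF ((EG ((valid | recv) -> recv)) | (grant | ~valid))) = {n0, n1, n4, n5, n6, n7}
n6 ∈ Sat(EF ((EG ((valid | recv) -> recv)) | (grant | ~valid))) = {n0, n1, n4, n5, n6, n7}, so the formula holds at n6.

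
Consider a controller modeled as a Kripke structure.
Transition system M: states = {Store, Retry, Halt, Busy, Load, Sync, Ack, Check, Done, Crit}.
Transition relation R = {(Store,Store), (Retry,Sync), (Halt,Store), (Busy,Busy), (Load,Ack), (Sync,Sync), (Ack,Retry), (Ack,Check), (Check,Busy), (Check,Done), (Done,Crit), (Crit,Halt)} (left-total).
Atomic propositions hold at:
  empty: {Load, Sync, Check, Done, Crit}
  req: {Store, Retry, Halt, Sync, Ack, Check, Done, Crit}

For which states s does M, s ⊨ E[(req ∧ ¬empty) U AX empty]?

Sat(¬empty) = {Store, Retry, Halt, Busy, Ack}
Sat(req ∧ ¬empty) = {Store, Retry, Halt, Ack}
Sat(AX empty) = {s : every successor in {Load, Sync, Check, Done, Crit}} = {Retry, Sync, Done}
E[(req ∧ ¬empty) U AX empty]: least fixpoint, start Z0 = Sat(AX empty) = {Retry, Sync, Done}, add states in Sat(req ∧ ¬empty) with some successor in Z. Z1 = {Retry, Sync, Ack, Done}; fixed.
Sat(E[(req ∧ ¬empty) U AX empty]) = {Retry, Sync, Ack, Done}

{Retry, Sync, Ack, Done}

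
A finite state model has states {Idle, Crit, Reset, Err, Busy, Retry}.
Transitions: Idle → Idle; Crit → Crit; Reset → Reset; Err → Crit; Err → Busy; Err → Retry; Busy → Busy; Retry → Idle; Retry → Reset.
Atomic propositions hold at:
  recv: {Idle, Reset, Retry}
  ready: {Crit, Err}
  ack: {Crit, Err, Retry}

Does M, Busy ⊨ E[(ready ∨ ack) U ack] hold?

Sat(ready ∨ ack) = {Crit, Err, Retry}
E[(ready ∨ ack) U ack]: least fixpoint, start Z0 = Sat(ack) = {Crit, Err, Retry}, add states in Sat(ready ∨ ack) with some successor in Z. Already a fixed point.
Sat(E[(ready ∨ ack) U ack]) = {Crit, Err, Retry}
Busy ∉ Sat(E[(ready ∨ ack) U ack]) = {Crit, Err, Retry}, so the formula does not hold at Busy.

No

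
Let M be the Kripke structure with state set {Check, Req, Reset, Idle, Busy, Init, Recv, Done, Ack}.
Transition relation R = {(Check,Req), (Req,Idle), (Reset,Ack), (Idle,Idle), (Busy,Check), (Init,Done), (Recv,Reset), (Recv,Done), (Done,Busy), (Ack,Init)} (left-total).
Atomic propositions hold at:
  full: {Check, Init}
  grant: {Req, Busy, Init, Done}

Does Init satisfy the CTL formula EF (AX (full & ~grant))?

Sat(~grant) = {Check, Reset, Idle, Recv, Ack}
Sat(full & ~grant) = {Check}
Sat(AX (full & ~grant)) = {s : every successor in {Check}} = {Busy}
EF (AX (full & ~grant)): least fixpoint, start Z0 = {Busy}, add states with some successor in Z. Z1 = {Busy, Done}; Z2 = {Busy, Init, Recv, Done}; Z3 = {Busy, Init, Recv, Done, Ack}; Z4 = {Reset, Busy, Init, Recv, Done, Ack}; fixed.
Sat(EF (AX (full & ~grant))) = {Reset, Busy, Init, Recv, Done, Ack}
Init ∈ Sat(EF (AX (full & ~grant))) = {Reset, Busy, Init, Recv, Done, Ack}, so the formula holds at Init.

Yes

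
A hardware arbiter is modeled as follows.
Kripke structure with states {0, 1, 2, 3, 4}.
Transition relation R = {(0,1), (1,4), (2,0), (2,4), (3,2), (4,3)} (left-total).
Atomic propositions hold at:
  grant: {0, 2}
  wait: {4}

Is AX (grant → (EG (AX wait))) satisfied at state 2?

No

Sat(AX wait) = {s : every successor in {4}} = {1}
EG (AX wait): greatest fixpoint, start Z0 = {1}, keep only states in Sat with some successor in Z. Z1 = ∅; fixed.
Sat(EG (AX wait)) = ∅
Sat(grant → (EG (AX wait))) = {1, 3, 4}
Sat(AX (grant → (EG (AX wait)))) = {s : every successor in {1, 3, 4}} = {0, 1, 4}
2 ∉ Sat(AX (grant → (EG (AX wait)))) = {0, 1, 4}, so the formula does not hold at 2.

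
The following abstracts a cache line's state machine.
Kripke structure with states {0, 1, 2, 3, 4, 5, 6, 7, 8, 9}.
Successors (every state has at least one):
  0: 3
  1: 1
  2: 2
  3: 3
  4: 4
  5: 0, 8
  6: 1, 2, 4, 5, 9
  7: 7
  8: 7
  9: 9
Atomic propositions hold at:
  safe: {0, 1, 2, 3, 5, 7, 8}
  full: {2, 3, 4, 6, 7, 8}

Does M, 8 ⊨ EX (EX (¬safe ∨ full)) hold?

Yes

Sat(¬safe) = {4, 6, 9}
Sat(¬safe ∨ full) = {2, 3, 4, 6, 7, 8, 9}
Sat(EX (¬safe ∨ full)) = {s : some successor in {2, 3, 4, 6, 7, 8, 9}} = {0, 2, 3, 4, 5, 6, 7, 8, 9}
Sat(EX (EX (¬safe ∨ full))) = {s : some successor in {0, 2, 3, 4, 5, 6, 7, 8, 9}} = {0, 2, 3, 4, 5, 6, 7, 8, 9}
8 ∈ Sat(EX (EX (¬safe ∨ full))) = {0, 2, 3, 4, 5, 6, 7, 8, 9}, so the formula holds at 8.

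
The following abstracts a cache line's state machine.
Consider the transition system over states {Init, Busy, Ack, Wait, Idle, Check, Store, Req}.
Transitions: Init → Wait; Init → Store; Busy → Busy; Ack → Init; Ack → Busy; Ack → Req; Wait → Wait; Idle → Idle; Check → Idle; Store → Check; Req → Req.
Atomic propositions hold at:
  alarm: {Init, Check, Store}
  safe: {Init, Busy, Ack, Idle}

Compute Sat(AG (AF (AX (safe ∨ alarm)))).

Sat(safe ∨ alarm) = {Init, Busy, Ack, Idle, Check, Store}
Sat(AX (safe ∨ alarm)) = {s : every successor in {Init, Busy, Ack, Idle, Check, Store}} = {Busy, Idle, Check, Store}
AF (AX (safe ∨ alarm)): least fixpoint, start Z0 = {Busy, Idle, Check, Store}, add states with every successor in Z. Already a fixed point.
Sat(AF (AX (safe ∨ alarm))) = {Busy, Idle, Check, Store}
AG (AF (AX (safe ∨ alarm))): greatest fixpoint, start Z0 = {Busy, Idle, Check, Store}, keep only states in Sat with every successor in Z. Already a fixed point.
Sat(AG (AF (AX (safe ∨ alarm)))) = {Busy, Idle, Check, Store}

{Busy, Idle, Check, Store}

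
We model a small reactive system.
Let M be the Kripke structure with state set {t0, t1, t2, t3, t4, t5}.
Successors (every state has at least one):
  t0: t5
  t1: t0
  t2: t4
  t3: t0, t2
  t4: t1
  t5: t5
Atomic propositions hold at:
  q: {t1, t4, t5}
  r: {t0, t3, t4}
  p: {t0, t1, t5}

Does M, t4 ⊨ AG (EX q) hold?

No

Sat(EX q) = {s : some successor in {t1, t4, t5}} = {t0, t2, t4, t5}
AG (EX q): greatest fixpoint, start Z0 = {t0, t2, t4, t5}, keep only states in Sat with every successor in Z. Z1 = {t0, t2, t5}; Z2 = {t0, t5}; fixed.
Sat(AG (EX q)) = {t0, t5}
t4 ∉ Sat(AG (EX q)) = {t0, t5}, so the formula does not hold at t4.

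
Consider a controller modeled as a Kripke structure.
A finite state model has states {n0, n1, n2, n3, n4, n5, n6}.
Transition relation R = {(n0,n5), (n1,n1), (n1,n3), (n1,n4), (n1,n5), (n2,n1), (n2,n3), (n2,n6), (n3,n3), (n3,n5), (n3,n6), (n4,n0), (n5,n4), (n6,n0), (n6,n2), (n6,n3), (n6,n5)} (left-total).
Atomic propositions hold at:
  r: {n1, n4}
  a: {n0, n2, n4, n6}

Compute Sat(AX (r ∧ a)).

Sat(r ∧ a) = {n4}
Sat(AX (r ∧ a)) = {s : every successor in {n4}} = {n5}

{n5}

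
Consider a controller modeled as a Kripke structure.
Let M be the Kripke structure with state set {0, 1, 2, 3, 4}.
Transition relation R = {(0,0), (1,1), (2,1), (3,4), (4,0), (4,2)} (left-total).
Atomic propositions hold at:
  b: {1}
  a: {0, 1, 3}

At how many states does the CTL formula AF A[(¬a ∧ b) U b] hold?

Sat(¬a) = {2, 4}
Sat(¬a ∧ b) = ∅
A[(¬a ∧ b) U b]: least fixpoint, start Z0 = Sat(b) = {1}, add states in Sat(¬a ∧ b) with every successor in Z. Already a fixed point.
Sat(A[(¬a ∧ b) U b]) = {1}
AF A[(¬a ∧ b) U b]: least fixpoint, start Z0 = {1}, add states with every successor in Z. Z1 = {1, 2}; fixed.
Sat(AF A[(¬a ∧ b) U b]) = {1, 2}
|Sat(AF A[(¬a ∧ b) U b])| = |{1, 2}| = 2.

2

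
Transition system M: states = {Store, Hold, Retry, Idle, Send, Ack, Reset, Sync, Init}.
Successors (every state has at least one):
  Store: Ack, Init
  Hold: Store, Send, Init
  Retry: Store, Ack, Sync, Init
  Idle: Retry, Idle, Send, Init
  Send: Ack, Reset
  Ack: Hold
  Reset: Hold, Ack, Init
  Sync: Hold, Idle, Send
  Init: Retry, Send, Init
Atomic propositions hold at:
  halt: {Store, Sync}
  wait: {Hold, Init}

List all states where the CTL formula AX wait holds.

{Ack}

Sat(AX wait) = {s : every successor in {Hold, Init}} = {Ack}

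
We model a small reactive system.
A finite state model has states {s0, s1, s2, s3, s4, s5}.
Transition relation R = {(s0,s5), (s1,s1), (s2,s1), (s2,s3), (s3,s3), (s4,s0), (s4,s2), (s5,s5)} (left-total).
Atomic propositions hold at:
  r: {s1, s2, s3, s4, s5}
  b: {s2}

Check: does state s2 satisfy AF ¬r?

No

Sat(¬r) = {s0}
AF ¬r: least fixpoint, start Z0 = {s0}, add states with every successor in Z. Already a fixed point.
Sat(AF ¬r) = {s0}
s2 ∉ Sat(AF ¬r) = {s0}, so the formula does not hold at s2.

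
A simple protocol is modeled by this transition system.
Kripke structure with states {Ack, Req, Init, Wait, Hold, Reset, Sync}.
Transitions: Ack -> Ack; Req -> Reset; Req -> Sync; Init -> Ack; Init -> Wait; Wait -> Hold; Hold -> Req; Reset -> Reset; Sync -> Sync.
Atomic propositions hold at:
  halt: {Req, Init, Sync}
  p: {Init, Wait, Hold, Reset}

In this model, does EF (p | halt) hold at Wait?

Yes

Sat(p | halt) = {Req, Init, Wait, Hold, Reset, Sync}
EF (p | halt): least fixpoint, start Z0 = {Req, Init, Wait, Hold, Reset, Sync}, add states with some successor in Z. Already a fixed point.
Sat(EF (p | halt)) = {Req, Init, Wait, Hold, Reset, Sync}
Wait ∈ Sat(EF (p | halt)) = {Req, Init, Wait, Hold, Reset, Sync}, so the formula holds at Wait.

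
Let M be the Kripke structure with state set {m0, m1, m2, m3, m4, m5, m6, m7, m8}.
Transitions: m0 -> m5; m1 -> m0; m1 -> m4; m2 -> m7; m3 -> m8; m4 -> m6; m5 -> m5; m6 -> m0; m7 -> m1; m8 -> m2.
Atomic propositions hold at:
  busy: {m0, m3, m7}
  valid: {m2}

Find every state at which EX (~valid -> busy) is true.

Sat(~valid) = {m0, m1, m3, m4, m5, m6, m7, m8}
Sat(~valid -> busy) = {m0, m2, m3, m7}
Sat(EX (~valid -> busy)) = {s : some successor in {m0, m2, m3, m7}} = {m1, m2, m6, m8}

{m1, m2, m6, m8}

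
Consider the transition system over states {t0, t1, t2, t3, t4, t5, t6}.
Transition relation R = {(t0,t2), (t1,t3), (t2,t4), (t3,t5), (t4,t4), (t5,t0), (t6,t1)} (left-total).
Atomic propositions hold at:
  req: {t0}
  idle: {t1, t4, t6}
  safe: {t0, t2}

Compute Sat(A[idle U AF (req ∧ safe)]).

{t0, t1, t3, t5, t6}

Sat(req ∧ safe) = {t0}
AF (req ∧ safe): least fixpoint, start Z0 = {t0}, add states with every successor in Z. Z1 = {t0, t5}; Z2 = {t0, t3, t5}; Z3 = {t0, t1, t3, t5}; Z4 = {t0, t1, t3, t5, t6}; fixed.
Sat(AF (req ∧ safe)) = {t0, t1, t3, t5, t6}
A[idle U AF (req ∧ safe)]: least fixpoint, start Z0 = Sat(AF (req ∧ safe)) = {t0, t1, t3, t5, t6}, add states in Sat(idle) with every successor in Z. Already a fixed point.
Sat(A[idle U AF (req ∧ safe)]) = {t0, t1, t3, t5, t6}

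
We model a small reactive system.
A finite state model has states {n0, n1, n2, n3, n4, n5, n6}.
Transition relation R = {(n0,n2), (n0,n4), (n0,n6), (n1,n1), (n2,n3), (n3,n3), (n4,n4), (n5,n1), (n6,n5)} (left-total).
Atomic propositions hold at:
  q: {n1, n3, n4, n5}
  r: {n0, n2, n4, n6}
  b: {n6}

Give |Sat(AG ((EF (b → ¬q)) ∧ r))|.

Sat(¬q) = {n0, n2, n6}
Sat(b → ¬q) = {n0, n1, n2, n3, n4, n5, n6}
EF (b → ¬q): least fixpoint, start Z0 = {n0, n1, n2, n3, n4, n5, n6}, add states with some successor in Z. Already a fixed point.
Sat(EF (b → ¬q)) = {n0, n1, n2, n3, n4, n5, n6}
Sat((EF (b → ¬q)) ∧ r) = {n0, n2, n4, n6}
AG ((EF (b → ¬q)) ∧ r): greatest fixpoint, start Z0 = {n0, n2, n4, n6}, keep only states in Sat with every successor in Z. Z1 = {n0, n4}; Z2 = {n4}; fixed.
Sat(AG ((EF (b → ¬q)) ∧ r)) = {n4}
|Sat(AG ((EF (b → ¬q)) ∧ r))| = |{n4}| = 1.

1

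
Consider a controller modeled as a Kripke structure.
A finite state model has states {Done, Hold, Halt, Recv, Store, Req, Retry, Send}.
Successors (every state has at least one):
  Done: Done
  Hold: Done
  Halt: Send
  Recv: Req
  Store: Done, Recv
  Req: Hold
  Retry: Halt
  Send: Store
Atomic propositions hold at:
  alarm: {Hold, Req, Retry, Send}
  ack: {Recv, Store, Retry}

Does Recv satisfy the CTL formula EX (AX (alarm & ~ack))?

Sat(~ack) = {Done, Hold, Halt, Req, Send}
Sat(alarm & ~ack) = {Hold, Req, Send}
Sat(AX (alarm & ~ack)) = {s : every successor in {Hold, Req, Send}} = {Halt, Recv, Req}
Sat(EX (AX (alarm & ~ack))) = {s : some successor in {Halt, Recv, Req}} = {Recv, Store, Retry}
Recv ∈ Sat(EX (AX (alarm & ~ack))) = {Recv, Store, Retry}, so the formula holds at Recv.

Yes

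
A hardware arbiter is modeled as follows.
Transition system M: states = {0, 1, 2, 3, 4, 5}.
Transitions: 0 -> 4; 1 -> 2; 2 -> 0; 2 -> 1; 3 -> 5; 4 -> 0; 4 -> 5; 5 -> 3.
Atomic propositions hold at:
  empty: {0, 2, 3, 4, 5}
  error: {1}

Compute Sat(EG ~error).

Sat(~error) = {0, 2, 3, 4, 5}
EG ~error: greatest fixpoint, start Z0 = {0, 2, 3, 4, 5}, keep only states in Sat with some successor in Z. Already a fixed point.
Sat(EG ~error) = {0, 2, 3, 4, 5}

{0, 2, 3, 4, 5}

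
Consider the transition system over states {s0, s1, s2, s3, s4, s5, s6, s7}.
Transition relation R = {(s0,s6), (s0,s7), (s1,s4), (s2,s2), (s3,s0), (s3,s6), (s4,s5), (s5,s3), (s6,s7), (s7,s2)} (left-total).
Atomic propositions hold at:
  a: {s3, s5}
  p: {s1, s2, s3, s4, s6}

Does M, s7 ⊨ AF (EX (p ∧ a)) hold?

Sat(p ∧ a) = {s3}
Sat(EX (p ∧ a)) = {s : some successor in {s3}} = {s5}
AF (EX (p ∧ a)): least fixpoint, start Z0 = {s5}, add states with every successor in Z. Z1 = {s4, s5}; Z2 = {s1, s4, s5}; fixed.
Sat(AF (EX (p ∧ a))) = {s1, s4, s5}
s7 ∉ Sat(AF (EX (p ∧ a))) = {s1, s4, s5}, so the formula does not hold at s7.

No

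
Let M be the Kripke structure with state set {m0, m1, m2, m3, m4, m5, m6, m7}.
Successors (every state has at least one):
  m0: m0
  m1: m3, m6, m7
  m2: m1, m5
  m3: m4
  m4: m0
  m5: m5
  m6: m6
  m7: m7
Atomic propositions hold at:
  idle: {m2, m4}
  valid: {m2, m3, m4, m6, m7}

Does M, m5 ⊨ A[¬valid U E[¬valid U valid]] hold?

Sat(¬valid) = {m0, m1, m5}
E[¬valid U valid]: least fixpoint, start Z0 = Sat(valid) = {m2, m3, m4, m6, m7}, add states in Sat(¬valid) with some successor in Z. Z1 = {m1, m2, m3, m4, m6, m7}; fixed.
Sat(E[¬valid U valid]) = {m1, m2, m3, m4, m6, m7}
A[¬valid U E[¬valid U valid]]: least fixpoint, start Z0 = Sat(E[¬valid U valid]) = {m1, m2, m3, m4, m6, m7}, add states in Sat(¬valid) with every successor in Z. Already a fixed point.
Sat(A[¬valid U E[¬valid U valid]]) = {m1, m2, m3, m4, m6, m7}
m5 ∉ Sat(A[¬valid U E[¬valid U valid]]) = {m1, m2, m3, m4, m6, m7}, so the formula does not hold at m5.

No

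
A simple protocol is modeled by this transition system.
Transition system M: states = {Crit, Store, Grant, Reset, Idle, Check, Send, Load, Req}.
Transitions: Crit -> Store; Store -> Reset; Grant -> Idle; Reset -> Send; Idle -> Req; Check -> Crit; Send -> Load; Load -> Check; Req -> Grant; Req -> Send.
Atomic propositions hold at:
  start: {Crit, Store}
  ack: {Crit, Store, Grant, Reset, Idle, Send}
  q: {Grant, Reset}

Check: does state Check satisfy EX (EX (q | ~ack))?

Sat(~ack) = {Check, Load, Req}
Sat(q | ~ack) = {Grant, Reset, Check, Load, Req}
Sat(EX (q | ~ack)) = {s : some successor in {Grant, Reset, Check, Load, Req}} = {Store, Idle, Send, Load, Req}
Sat(EX (EX (q | ~ack))) = {s : some successor in {Store, Idle, Send, Load, Req}} = {Crit, Grant, Reset, Idle, Send, Req}
Check ∉ Sat(EX (EX (q | ~ack))) = {Crit, Grant, Reset, Idle, Send, Req}, so the formula does not hold at Check.

No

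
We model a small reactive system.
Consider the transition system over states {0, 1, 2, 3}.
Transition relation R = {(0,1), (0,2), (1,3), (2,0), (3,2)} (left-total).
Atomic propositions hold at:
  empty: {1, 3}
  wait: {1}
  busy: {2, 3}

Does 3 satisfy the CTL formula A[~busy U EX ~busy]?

Sat(~busy) = {0, 1}
Sat(EX ~busy) = {s : some successor in {0, 1}} = {0, 2}
A[~busy U EX ~busy]: least fixpoint, start Z0 = Sat(EX ~busy) = {0, 2}, add states in Sat(~busy) with every successor in Z. Already a fixed point.
Sat(A[~busy U EX ~busy]) = {0, 2}
3 ∉ Sat(A[~busy U EX ~busy]) = {0, 2}, so the formula does not hold at 3.

No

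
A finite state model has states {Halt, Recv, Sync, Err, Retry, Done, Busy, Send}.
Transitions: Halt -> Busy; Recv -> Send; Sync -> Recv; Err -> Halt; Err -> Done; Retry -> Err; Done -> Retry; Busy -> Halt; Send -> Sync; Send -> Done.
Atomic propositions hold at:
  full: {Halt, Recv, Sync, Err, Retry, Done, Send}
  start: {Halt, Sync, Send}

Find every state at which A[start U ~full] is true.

Sat(~full) = {Busy}
A[start U ~full]: least fixpoint, start Z0 = Sat(~full) = {Busy}, add states in Sat(start) with every successor in Z. Z1 = {Halt, Busy}; fixed.
Sat(A[start U ~full]) = {Halt, Busy}

{Halt, Busy}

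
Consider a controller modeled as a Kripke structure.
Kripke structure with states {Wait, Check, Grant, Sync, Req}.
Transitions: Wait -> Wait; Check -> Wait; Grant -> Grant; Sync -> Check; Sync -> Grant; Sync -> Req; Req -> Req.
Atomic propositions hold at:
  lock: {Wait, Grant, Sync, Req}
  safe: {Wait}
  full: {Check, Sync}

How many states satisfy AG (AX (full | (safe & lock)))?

Sat(safe & lock) = {Wait}
Sat(full | (safe & lock)) = {Wait, Check, Sync}
Sat(AX (full | (safe & lock))) = {s : every successor in {Wait, Check, Sync}} = {Wait, Check}
AG (AX (full | (safe & lock))): greatest fixpoint, start Z0 = {Wait, Check}, keep only states in Sat with every successor in Z. Already a fixed point.
Sat(AG (AX (full | (safe & lock)))) = {Wait, Check}
|Sat(AG (AX (full | (safe & lock))))| = |{Wait, Check}| = 2.

2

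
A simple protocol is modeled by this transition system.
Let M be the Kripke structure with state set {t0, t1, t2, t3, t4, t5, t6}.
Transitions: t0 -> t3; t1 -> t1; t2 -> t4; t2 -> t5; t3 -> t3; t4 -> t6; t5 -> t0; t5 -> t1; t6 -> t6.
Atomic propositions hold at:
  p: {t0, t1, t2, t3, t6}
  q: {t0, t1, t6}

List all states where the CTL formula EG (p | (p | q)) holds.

Sat(p | q) = {t0, t1, t2, t3, t6}
Sat(p | (p | q)) = {t0, t1, t2, t3, t6}
EG (p | (p | q)): greatest fixpoint, start Z0 = {t0, t1, t2, t3, t6}, keep only states in Sat with some successor in Z. Z1 = {t0, t1, t3, t6}; fixed.
Sat(EG (p | (p | q))) = {t0, t1, t3, t6}

{t0, t1, t3, t6}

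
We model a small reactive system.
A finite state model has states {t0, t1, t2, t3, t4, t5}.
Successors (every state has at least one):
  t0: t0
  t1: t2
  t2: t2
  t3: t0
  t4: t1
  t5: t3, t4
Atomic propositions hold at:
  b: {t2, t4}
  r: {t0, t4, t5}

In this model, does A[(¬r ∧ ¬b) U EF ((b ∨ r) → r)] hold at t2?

Sat(¬r) = {t1, t2, t3}
Sat(¬b) = {t0, t1, t3, t5}
Sat(¬r ∧ ¬b) = {t1, t3}
Sat(b ∨ r) = {t0, t2, t4, t5}
Sat((b ∨ r) → r) = {t0, t1, t3, t4, t5}
EF ((b ∨ r) → r): least fixpoint, start Z0 = {t0, t1, t3, t4, t5}, add states with some successor in Z. Already a fixed point.
Sat(EF ((b ∨ r) → r)) = {t0, t1, t3, t4, t5}
A[(¬r ∧ ¬b) U EF ((b ∨ r) → r)]: least fixpoint, start Z0 = Sat(EF ((b ∨ r) → r)) = {t0, t1, t3, t4, t5}, add states in Sat(¬r ∧ ¬b) with every successor in Z. Already a fixed point.
Sat(A[(¬r ∧ ¬b) U EF ((b ∨ r) → r)]) = {t0, t1, t3, t4, t5}
t2 ∉ Sat(A[(¬r ∧ ¬b) U EF ((b ∨ r) → r)]) = {t0, t1, t3, t4, t5}, so the formula does not hold at t2.

No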